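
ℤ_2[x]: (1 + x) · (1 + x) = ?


Expand and collect like terms; reduce coefficients mod 2:
x^0: 1·1 = 1 ≡ 1 (mod 2)
x^1: 1·1 + 1·1 = 2 ≡ 0 (mod 2)
x^2: 1·1 = 1 ≡ 1 (mod 2)
Result: 1 + x^2

f · g = 1 + x^2


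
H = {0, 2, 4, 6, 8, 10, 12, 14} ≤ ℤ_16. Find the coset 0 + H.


0 + H = {0 + h (mod 16) : h ∈ H}
0+0=0, 0+2=2, 0+4=4, 0+6=6, 0+8=8, 0+10=10, 0+12=12, 0+14=14

0 + H = {0, 2, 4, 6, 8, 10, 12, 14}


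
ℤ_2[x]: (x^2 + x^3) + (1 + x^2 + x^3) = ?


Add coefficients mod 2:
x^0: 0 + 1 = 1 (mod 2)
x^1: 0 + 0 = 0 (mod 2)
x^2: 1 + 1 = 0 (mod 2)
x^3: 1 + 1 = 0 (mod 2)
Result: 1

f + g = 1


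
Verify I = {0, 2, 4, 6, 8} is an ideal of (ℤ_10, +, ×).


Check ideal conditions for I = {0, 2, 4, 6, 8} in ℤ_10:
(1) I is an additive subgroup? Yes
(2) For r ∈ ℤ_10 and a ∈ I: r·a ∈ I? Yes

Yes, I is an ideal of ℤ_10


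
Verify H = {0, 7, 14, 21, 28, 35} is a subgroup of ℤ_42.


Subgroup test for H = {0, 7, 14, 21, 28, 35} in (ℤ_42, +):
(1) 0 ∈ H? Yes
(2) Closure: for all a,b ∈ H, (a+b) mod 42 ∈ H? Yes
(3) Inverses: for all a ∈ H, -a mod 42 ∈ H? Yes

Yes, H is a subgroup of ℤ_42


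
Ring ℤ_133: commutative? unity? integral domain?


ℤ_133 is a commutative ring with unity 1; 133 = 7×19 is composite, so 7·19 ≡ 0 gives zero divisors (not an integral domain)
Commutative: Yes
Integral domain: No
Has unity: Yes

ℤ_133: Commutative=Yes, Unity=Yes


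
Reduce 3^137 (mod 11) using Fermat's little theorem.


Fermat's little theorem: if p is prime and gcd(a,p)=1, then a^(p-1) ≡ 1 (mod p)
p = 11 is prime, gcd(3,11) = 1
Reduce exponent: 137 mod 10 = 7
So 3^137 ≡ 3^7 (mod 11)
3^7 mod 11 = 9

3^137 ≡ 9 (mod 11)


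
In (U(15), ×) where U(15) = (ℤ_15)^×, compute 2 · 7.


Operation: multiplication mod 15
2 · 7 = (a × b) mod 15 with a = 2, b = 7

2 · 7 = 14


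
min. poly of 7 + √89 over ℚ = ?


Let α = 7 + √89. Then α - 7 = √89, so (α - 7)² = 89, giving α² - 14α - 40 = 0. Degree 2 and α ∉ ℚ, so this is the minimal polynomial.

Minimal polynomial: x² - 14x - 40


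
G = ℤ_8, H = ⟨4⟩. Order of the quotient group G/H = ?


|⟨4⟩| = n / gcd(4, 8) = 8 / 4 = 2
H is normal (ℤ_8 is abelian).
|G/H| = |G| / |H| = 8 / 2 = 4

|G/H| = 4


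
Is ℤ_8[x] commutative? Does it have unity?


ℤ_8 has zero divisors (2·4 ≡ 0), and these lift to constant zero divisors in ℤ_8[x]; so not an integral domain
Commutative: Yes
Integral domain: No
Has unity: Yes

ℤ_8[x]: Commutative=Yes, Unity=Yes


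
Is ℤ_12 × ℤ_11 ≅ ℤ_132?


Comparing ℤ_12 × ℤ_11 and ℤ_132:
gcd(12,11) = 1, so ℤ_12 × ℤ_11 ≅ ℤ_132 (CRT)

Yes, ℤ_12 × ℤ_11 ≅ ℤ_132


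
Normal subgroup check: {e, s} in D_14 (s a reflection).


H = {e, s} in D_14 (s a reflection)
r·s·r⁻¹ = sr⁻² ≠ s for n ≥ 3, so {e, s} is not closed under conjugation

No, not a normal subgroup


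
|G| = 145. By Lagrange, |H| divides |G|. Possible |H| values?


Lagrange's theorem: |H| divides |G|
|G| = 145
Divisors of 145: 1, 5, 29, 145

Possible subgroup orders: {1, 5, 29, 145}


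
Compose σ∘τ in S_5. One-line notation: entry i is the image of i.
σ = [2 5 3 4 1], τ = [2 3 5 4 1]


σ∘τ: apply τ first, then σ
1 →τ 2 →σ 5
2 →τ 3 →σ 3
3 →τ 5 →σ 1
4 →τ 4 →σ 4
5 →τ 1 →σ 2

σ∘τ = [5 3 1 4 2]


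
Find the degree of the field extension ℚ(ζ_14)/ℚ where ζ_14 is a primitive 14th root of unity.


[ℚ(ζ_n):ℚ] = deg Φ_n(x) = φ(n). Here φ(14) = 6

[ℚ(ζ_14)/ℚ where ζ_14 is a primitive 14th root of unity] = 6


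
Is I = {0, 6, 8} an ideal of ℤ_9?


Check ideal conditions for I = {0, 6, 8} in ℤ_9:
(1) I is an additive subgroup? No
(2) For r ∈ ℤ_9 and a ∈ I: r·a ∈ I? No  [counterexample: r=2, a=6, r·a mod 9 = 3 ∉ I]

No, I is not an ideal of ℤ_9


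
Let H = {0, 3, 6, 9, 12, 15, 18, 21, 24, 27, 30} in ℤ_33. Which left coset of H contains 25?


25 + H = {25 + h (mod 33) : h ∈ H}
25+0=25, 25+3=28, 25+6=31, 25+9=1, 25+12=4, 25+15=7, 25+18=10, 25+21=13, 25+24=16, 25+27=19, 25+30=22
25 + H = {1, 4, 7, 10, 13, 16, 19, 22, 25, 28, 31} = 1 + H

25 + H = {1, 4, 7, 10, 13, 16, 19, 22, 25, 28, 31}


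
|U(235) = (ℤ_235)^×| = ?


U(n) is the group of units mod n; |U(n)| = φ(n)
|U(235)| = φ(235) = 184

|U(235) = (ℤ_235)^×| = 184


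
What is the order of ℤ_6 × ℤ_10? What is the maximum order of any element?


|ℤ_6 × ℤ_10| = 6 × 10 = 60
Max element order = lcm(6,10) = 30
Cyclic? No (gcd=2)

|ℤ_6×ℤ_10| = 60, max element order = 30


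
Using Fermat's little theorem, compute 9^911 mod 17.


Fermat's little theorem: if p is prime and gcd(a,p)=1, then a^(p-1) ≡ 1 (mod p)
p = 17 is prime, gcd(9,17) = 1
Reduce exponent: 911 mod 16 = 15
So 9^911 ≡ 9^15 (mod 17)
9^15 mod 17 = 2

9^911 ≡ 2 (mod 17)


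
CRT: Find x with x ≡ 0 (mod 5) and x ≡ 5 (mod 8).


m₁ = 5, m₂ = 8, gcd = 1, so CRT applies. M = m₁·m₂ = 40
Let M₁ = M/m₁ = 8, M₂ = M/m₂ = 5
Find y₁ ≡ M₁⁻¹ (mod m₁): 8⁻¹ ≡ 2 (mod 5)
Find y₂ ≡ M₂⁻¹ (mod m₂): 5⁻¹ ≡ 5 (mod 8)
x = a₁·M₁·y₁ + a₂·M₂·y₂ = 0·8·2 + 5·5·5 = 125
Reduce mod 40: x ≡ 5
Check: 5 mod 5 = 0 ✓, 5 mod 8 = 5 ✓

x ≡ 5 (mod 40)


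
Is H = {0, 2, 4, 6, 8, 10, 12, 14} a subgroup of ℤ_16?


Subgroup test for H = {0, 2, 4, 6, 8, 10, 12, 14} in (ℤ_16, +):
(1) 0 ∈ H? Yes
(2) Closure: for all a,b ∈ H, (a+b) mod 16 ∈ H? Yes
(3) Inverses: for all a ∈ H, -a mod 16 ∈ H? Yes

Yes, H is a subgroup of ℤ_16


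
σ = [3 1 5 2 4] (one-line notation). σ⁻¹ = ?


To find σ⁻¹, swap domain and range:
σ(1) = 3 → σ⁻¹(3) = 1
σ(2) = 1 → σ⁻¹(1) = 2
σ(3) = 5 → σ⁻¹(5) = 3
σ(4) = 2 → σ⁻¹(2) = 4
σ(5) = 4 → σ⁻¹(4) = 5

σ⁻¹ = [2 4 1 5 3]


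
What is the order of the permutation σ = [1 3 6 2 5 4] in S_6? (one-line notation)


Cycle decomposition: (2 3 6 4)
Cycle lengths: 4
Order = lcm(4) = 4

ord(σ) = 4


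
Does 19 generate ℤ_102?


g generates ℤ_n iff gcd(g, n) = 1
gcd(19, 102) = 1
Since gcd = 1, 19 is a generator.

Yes, 19 generates ℤ_102


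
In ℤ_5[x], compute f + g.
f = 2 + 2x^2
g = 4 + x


Add coefficients mod 5:
x^0: 2 + 4 = 1 (mod 5)
x^1: 0 + 1 = 1 (mod 5)
x^2: 2 + 0 = 2 (mod 5)
Result: 1 + x + 2x^2

f + g = 1 + x + 2x^2


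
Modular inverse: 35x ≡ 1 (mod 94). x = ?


Use the extended Euclidean algorithm to write 1 = 35·s + 94·t; then s mod 94 is the inverse.
Euclidean algorithm:
  35 = 0·94 + 35
  94 = 2·35 + 24
  35 = 1·24 + 11
  24 = 2·11 + 2
  11 = 5·2 + 1
  2 = 2·1 + 0
gcd(35,94) = 1
Back-substitution gives: 35·(43) + 94·(-16) = 1
So 35⁻¹ ≡ 43 ≡ 43 (mod 94)
Check: 35 × 43 = 1505 ≡ 1 (mod 94) ✓

35⁻¹ ≡ 43 (mod 94)


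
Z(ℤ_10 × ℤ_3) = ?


Z(G) = {g ∈ G | gx = xg for all x ∈ G}
Direct product of abelian groups is abelian, so Z(G) = G

Z(ℤ_10 × ℤ_3) = ℤ_10 × ℤ_3


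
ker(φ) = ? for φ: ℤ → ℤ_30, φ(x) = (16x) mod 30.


Kernel = preimage of identity
ker(φ) = {x ∈ ℤ : 16x ≡ 0 (mod 30)}. gcd(16,30) = 2, so 16x ≡ 0 (mod 30) ⟺ x ≡ 0 (mod 30/2 = 15). Hence ker(φ) = 15ℤ

ker(φ) = 15ℤ


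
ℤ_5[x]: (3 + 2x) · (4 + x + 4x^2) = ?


Expand and collect like terms; reduce coefficients mod 5:
x^0: 3·4 = 12 ≡ 2 (mod 5)
x^1: 3·1 + 2·4 = 11 ≡ 1 (mod 5)
x^2: 3·4 + 2·1 = 14 ≡ 4 (mod 5)
x^3: 2·4 = 8 ≡ 3 (mod 5)
Result: 2 + x + 4x^2 + 3x^3

f · g = 2 + x + 4x^2 + 3x^3


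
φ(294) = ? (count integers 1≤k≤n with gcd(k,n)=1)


Factor n: 294 = 2 × 3 × 7^2
φ(n) = n · ∏(1 - 1/p) over distinct primes p | n
φ(294) = 294 · (1 - 1/2) · (1 - 1/3) · (1 - 1/7) = 84

φ(294) = 84


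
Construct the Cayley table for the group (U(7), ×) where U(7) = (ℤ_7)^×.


Elements: {1, 2, 3, 4, 5, 6}
Operation: multiplication mod 7
Entry (a, b) = (a × b) mod 7

Cayley table:
  | 1 | 2 | 3 | 4 | 5 | 6
1 | 1 | 2 | 3 | 4 | 5 | 6
2 | 2 | 4 | 6 | 1 | 3 | 5
3 | 3 | 6 | 2 | 5 | 1 | 4
4 | 4 | 1 | 5 | 2 | 6 | 3
5 | 5 | 3 | 1 | 6 | 4 | 2
6 | 6 | 5 | 4 | 3 | 2 | 1


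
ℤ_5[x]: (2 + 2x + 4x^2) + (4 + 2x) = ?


Add coefficients mod 5:
x^0: 2 + 4 = 1 (mod 5)
x^1: 2 + 2 = 4 (mod 5)
x^2: 4 + 0 = 4 (mod 5)
Result: 1 + 4x + 4x^2

f + g = 1 + 4x + 4x^2


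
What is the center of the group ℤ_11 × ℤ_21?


Z(G) = {g ∈ G | gx = xg for all x ∈ G}
Direct product of abelian groups is abelian, so Z(G) = G

Z(ℤ_11 × ℤ_21) = ℤ_11 × ℤ_21


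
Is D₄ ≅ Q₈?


Comparing D₄ and Q₈:
D₄ has 5 elements of order 2; Q₈ has only 1

No, D₄ ≇ Q₈


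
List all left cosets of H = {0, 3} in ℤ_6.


H = {0, 3}, |H| = 2
Number of cosets = |G|/|H| = 6/2 = 3
0 + H = {0, 3}
1 + H = {1, 4}
2 + H = {2, 5}

Cosets: 0+H={0,3}; 1+H={1,4}; 2+H={2,5}


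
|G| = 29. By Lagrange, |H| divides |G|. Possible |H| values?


Lagrange's theorem: |H| divides |G|
|G| = 29
Divisors of 29: 1, 29

Possible subgroup orders: {1, 29}


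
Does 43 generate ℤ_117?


g generates ℤ_n iff gcd(g, n) = 1
gcd(43, 117) = 1
Since gcd = 1, 43 is a generator.

Yes, 43 generates ℤ_117


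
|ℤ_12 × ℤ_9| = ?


|A × B| = |A| · |B|
|ℤ_12 × ℤ_9| = 12 × 9 = 108

|ℤ_12 × ℤ_9| = 108


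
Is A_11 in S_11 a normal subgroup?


H = A_11 in S_11
A_11 has index 2 in S_11, and every subgroup of index 2 is normal

Yes, normal subgroup


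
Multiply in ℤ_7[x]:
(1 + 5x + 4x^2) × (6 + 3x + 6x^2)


Expand and collect like terms; reduce coefficients mod 7:
x^0: 1·6 = 6 ≡ 6 (mod 7)
x^1: 1·3 + 5·6 = 33 ≡ 5 (mod 7)
x^2: 1·6 + 5·3 + 4·6 = 45 ≡ 3 (mod 7)
x^3: 5·6 + 4·3 = 42 ≡ 0 (mod 7)
x^4: 4·6 = 24 ≡ 3 (mod 7)
Result: 6 + 5x + 3x^2 + 3x^4

f · g = 6 + 5x + 3x^2 + 3x^4


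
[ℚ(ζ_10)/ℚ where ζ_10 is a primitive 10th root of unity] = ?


[ℚ(ζ_n):ℚ] = deg Φ_n(x) = φ(n). Here φ(10) = 4

[ℚ(ζ_10)/ℚ where ζ_10 is a primitive 10th root of unity] = 4


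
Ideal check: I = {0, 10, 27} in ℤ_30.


Check ideal conditions for I = {0, 10, 27} in ℤ_30:
(1) I is an additive subgroup? No
(2) For r ∈ ℤ_30 and a ∈ I: r·a ∈ I? No  [counterexample: r=2, a=10, r·a mod 30 = 20 ∉ I]

No, I is not an ideal of ℤ_30


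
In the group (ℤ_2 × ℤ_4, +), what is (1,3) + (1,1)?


Operation: componentwise addition mod (2, 4)
(1,3) + (1,1) = ((a₁+b₁) mod 2, (a₂+b₂) mod 4) with a = (1,3), b = (1,1)

(1,3) + (1,1) = (0,0)


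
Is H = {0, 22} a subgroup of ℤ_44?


Subgroup test for H = {0, 22} in (ℤ_44, +):
(1) 0 ∈ H? Yes
(2) Closure: for all a,b ∈ H, (a+b) mod 44 ∈ H? Yes
(3) Inverses: for all a ∈ H, -a mod 44 ∈ H? Yes

Yes, H is a subgroup of ℤ_44


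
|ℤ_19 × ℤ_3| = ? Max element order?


|ℤ_19 × ℤ_3| = 19 × 3 = 57
Max element order = lcm(19,3) = 57
Cyclic? Yes (gcd=1)

|ℤ_19×ℤ_3| = 57, max element order = 57


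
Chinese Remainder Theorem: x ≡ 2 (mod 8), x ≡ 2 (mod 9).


m₁ = 8, m₂ = 9, gcd = 1, so CRT applies. M = m₁·m₂ = 72
Let M₁ = M/m₁ = 9, M₂ = M/m₂ = 8
Find y₁ ≡ M₁⁻¹ (mod m₁): 9⁻¹ ≡ 1 (mod 8)
Find y₂ ≡ M₂⁻¹ (mod m₂): 8⁻¹ ≡ 8 (mod 9)
x = a₁·M₁·y₁ + a₂·M₂·y₂ = 2·9·1 + 2·8·8 = 146
Reduce mod 72: x ≡ 2
Check: 2 mod 8 = 2 ✓, 2 mod 9 = 2 ✓

x ≡ 2 (mod 72)


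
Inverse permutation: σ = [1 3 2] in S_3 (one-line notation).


To find σ⁻¹, swap domain and range:
σ(1) = 1 → σ⁻¹(1) = 1
σ(2) = 3 → σ⁻¹(3) = 2
σ(3) = 2 → σ⁻¹(2) = 3

σ⁻¹ = [1 3 2]


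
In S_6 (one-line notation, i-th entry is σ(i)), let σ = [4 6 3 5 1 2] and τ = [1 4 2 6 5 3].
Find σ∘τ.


σ∘τ: apply τ first, then σ
1 →τ 1 →σ 4
2 →τ 4 →σ 5
3 →τ 2 →σ 6
4 →τ 6 →σ 2
5 →τ 5 →σ 1
6 →τ 3 →σ 3

σ∘τ = [4 5 6 2 1 3]


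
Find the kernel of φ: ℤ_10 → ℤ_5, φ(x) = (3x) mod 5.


Kernel = preimage of identity
ker(φ) = {x ∈ ℤ_10 : 3x ≡ 0 (mod 5)}. Since 5 | 10, φ is well-defined. The kernel is the cyclic subgroup ⟨5⟩ of ℤ_10 (order 2), i.e. {0, 5}

ker(φ) = {0, 5}


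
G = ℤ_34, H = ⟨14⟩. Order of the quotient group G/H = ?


|⟨14⟩| = n / gcd(14, 34) = 34 / 2 = 17
H is normal (ℤ_34 is abelian).
|G/H| = |G| / |H| = 34 / 17 = 2

|G/H| = 2


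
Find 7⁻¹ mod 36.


Use the extended Euclidean algorithm to write 1 = 7·s + 36·t; then s mod 36 is the inverse.
Euclidean algorithm:
  7 = 0·36 + 7
  36 = 5·7 + 1
  7 = 7·1 + 0
gcd(7,36) = 1
Back-substitution gives: 7·(-5) + 36·(1) = 1
So 7⁻¹ ≡ -5 ≡ 31 (mod 36)
Check: 7 × 31 = 217 ≡ 1 (mod 36) ✓

7⁻¹ ≡ 31 (mod 36)


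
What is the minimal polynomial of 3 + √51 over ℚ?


Let α = 3 + √51. Then α - 3 = √51, so (α - 3)² = 51, giving α² - 6α - 42 = 0. Degree 2 and α ∉ ℚ, so this is the minimal polynomial.

Minimal polynomial: x² - 6x - 42


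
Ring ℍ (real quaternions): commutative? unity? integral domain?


quaternion multiplication is non-commutative (ij = k ≠ ji = -k); has unity 1; a division ring but not an integral domain since integral domains are commutative by convention
Commutative: No
Integral domain: No
Has unity: Yes

ℍ (real quaternions): Commutative=No, Unity=Yes


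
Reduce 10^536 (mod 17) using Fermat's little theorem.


Fermat's little theorem: if p is prime and gcd(a,p)=1, then a^(p-1) ≡ 1 (mod p)
p = 17 is prime, gcd(10,17) = 1
Reduce exponent: 536 mod 16 = 8
So 10^536 ≡ 10^8 (mod 17)
10^8 mod 17 = 16

10^536 ≡ 16 (mod 17)


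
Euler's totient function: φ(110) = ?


Factor n: 110 = 2 × 5 × 11
φ(n) = n · ∏(1 - 1/p) over distinct primes p | n
φ(110) = 110 · (1 - 1/2) · (1 - 1/5) · (1 - 1/11) = 40

φ(110) = 40


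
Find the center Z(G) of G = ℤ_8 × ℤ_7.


Z(G) = {g ∈ G | gx = xg for all x ∈ G}
Direct product of abelian groups is abelian, so Z(G) = G

Z(ℤ_8 × ℤ_7) = ℤ_8 × ℤ_7


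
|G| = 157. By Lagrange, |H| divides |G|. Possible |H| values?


Lagrange's theorem: |H| divides |G|
|G| = 157
Divisors of 157: 1, 157

Possible subgroup orders: {1, 157}


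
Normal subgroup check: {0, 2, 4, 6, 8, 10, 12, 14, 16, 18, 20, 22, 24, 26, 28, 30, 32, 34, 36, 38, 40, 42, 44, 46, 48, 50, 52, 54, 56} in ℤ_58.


H = {0, 2, 4, 6, 8, 10, 12, 14, 16, 18, 20, 22, 24, 26, 28, 30, 32, 34, 36, 38, 40, 42, 44, 46, 48, 50, 52, 54, 56} in ℤ_58
ℤ_58 is abelian; every subgroup of an abelian group is normal

Yes, normal subgroup


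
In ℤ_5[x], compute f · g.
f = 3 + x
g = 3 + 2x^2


Expand and collect like terms; reduce coefficients mod 5:
x^0: 3·3 = 9 ≡ 4 (mod 5)
x^1: 3·0 + 1·3 = 3 ≡ 3 (mod 5)
x^2: 3·2 + 1·0 = 6 ≡ 1 (mod 5)
x^3: 1·2 = 2 ≡ 2 (mod 5)
Result: 4 + 3x + x^2 + 2x^3

f · g = 4 + 3x + x^2 + 2x^3


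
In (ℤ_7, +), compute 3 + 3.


Operation: addition mod 7
3 + 3 = (a + b) mod 7 with a = 3, b = 3

3 + 3 = 6


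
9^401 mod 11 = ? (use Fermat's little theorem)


Fermat's little theorem: if p is prime and gcd(a,p)=1, then a^(p-1) ≡ 1 (mod p)
p = 11 is prime, gcd(9,11) = 1
Reduce exponent: 401 mod 10 = 1
So 9^401 ≡ 9^1 (mod 11)
9^1 mod 11 = 9

9^401 ≡ 9 (mod 11)


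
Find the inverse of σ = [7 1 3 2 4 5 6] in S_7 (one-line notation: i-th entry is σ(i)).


To find σ⁻¹, swap domain and range:
σ(1) = 7 → σ⁻¹(7) = 1
σ(2) = 1 → σ⁻¹(1) = 2
σ(3) = 3 → σ⁻¹(3) = 3
σ(4) = 2 → σ⁻¹(2) = 4
σ(5) = 4 → σ⁻¹(4) = 5
σ(6) = 5 → σ⁻¹(5) = 6
σ(7) = 6 → σ⁻¹(6) = 7

σ⁻¹ = [2 4 3 5 6 7 1]


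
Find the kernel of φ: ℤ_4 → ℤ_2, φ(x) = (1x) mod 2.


Kernel = preimage of identity
ker(φ) = {x ∈ ℤ_4 : 1x ≡ 0 (mod 2)}. Since 2 | 4, φ is well-defined. The kernel is the cyclic subgroup ⟨2⟩ of ℤ_4 (order 2), i.e. {0, 2}

ker(φ) = {0, 2}


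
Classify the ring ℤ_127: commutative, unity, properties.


ℤ_127 is a commutative ring with unity 1; 127 is prime, so ℤ_127 is a field (hence an integral domain)
Commutative: Yes
Integral domain: Yes
Has unity: Yes

ℤ_127: Commutative=Yes, Unity=Yes


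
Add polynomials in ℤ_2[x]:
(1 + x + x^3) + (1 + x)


Add coefficients mod 2:
x^0: 1 + 1 = 0 (mod 2)
x^1: 1 + 1 = 0 (mod 2)
x^2: 0 + 0 = 0 (mod 2)
x^3: 1 + 0 = 1 (mod 2)
Result: x^3

f + g = x^3


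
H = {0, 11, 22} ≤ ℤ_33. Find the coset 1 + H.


1 + H = {1 + h (mod 33) : h ∈ H}
1+0=1, 1+11=12, 1+22=23

1 + H = {1, 12, 23}


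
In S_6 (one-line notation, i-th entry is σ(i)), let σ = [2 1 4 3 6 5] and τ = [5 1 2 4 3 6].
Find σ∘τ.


σ∘τ: apply τ first, then σ
1 →τ 5 →σ 6
2 →τ 1 →σ 2
3 →τ 2 →σ 1
4 →τ 4 →σ 3
5 →τ 3 →σ 4
6 →τ 6 →σ 5

σ∘τ = [6 2 1 3 4 5]


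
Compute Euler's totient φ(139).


Factor n: 139 = 139
φ(n) = n · ∏(1 - 1/p) over distinct primes p | n
φ(139) = 139 · (1 - 1/139) = 138

φ(139) = 138


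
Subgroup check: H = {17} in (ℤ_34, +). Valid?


Subgroup test for H = {17} in (ℤ_34, +):
(1) 0 ∈ H? No
(2) Closure: for all a,b ∈ H, (a+b) mod 34 ∈ H? No  [counterexample: 17 + 17 = 0 ∉ H]
(3) Inverses: for all a ∈ H, -a mod 34 ∈ H? Yes

No, H is not a subgroup of ℤ_34


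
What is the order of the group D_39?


|D_n| = 2n (n rotations and n reflections)
|D_39| = 2×39 = 78

|D_39| = 78


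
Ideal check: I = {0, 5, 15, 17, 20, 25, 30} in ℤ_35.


Check ideal conditions for I = {0, 5, 15, 17, 20, 25, 30} in ℤ_35:
(1) I is an additive subgroup? No
(2) For r ∈ ℤ_35 and a ∈ I: r·a ∈ I? No  [counterexample: r=2, a=5, r·a mod 35 = 10 ∉ I]

No, I is not an ideal of ℤ_35


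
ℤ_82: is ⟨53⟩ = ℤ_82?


g generates ℤ_n iff gcd(g, n) = 1
gcd(53, 82) = 1
Since gcd = 1, 53 is a generator.

Yes, 53 generates ℤ_82


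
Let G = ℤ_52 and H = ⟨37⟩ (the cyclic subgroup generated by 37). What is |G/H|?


|⟨37⟩| = n / gcd(37, 52) = 52 / 1 = 52
H is normal (ℤ_52 is abelian).
|G/H| = |G| / |H| = 52 / 52 = 1

|G/H| = 1


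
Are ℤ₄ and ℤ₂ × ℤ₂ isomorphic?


Comparing ℤ₄ and ℤ₂ × ℤ₂:
ℤ₄ has an element of order 4; ℤ₂×ℤ₂ has exponent 2

No, ℤ₄ ≇ ℤ₂ × ℤ₂


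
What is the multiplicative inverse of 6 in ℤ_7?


Use the extended Euclidean algorithm to write 1 = 6·s + 7·t; then s mod 7 is the inverse.
Euclidean algorithm:
  6 = 0·7 + 6
  7 = 1·6 + 1
  6 = 6·1 + 0
gcd(6,7) = 1
Back-substitution gives: 6·(-1) + 7·(1) = 1
So 6⁻¹ ≡ -1 ≡ 6 (mod 7)
Check: 6 × 6 = 36 ≡ 1 (mod 7) ✓

6⁻¹ ≡ 6 (mod 7)


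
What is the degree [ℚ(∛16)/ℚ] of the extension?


∛16 has minimal polynomial x³ - 16 (irreducible over ℚ since 16 is not a perfect cube)

[ℚ(∛16)/ℚ] = 3


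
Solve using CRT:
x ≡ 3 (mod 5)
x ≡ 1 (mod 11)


m₁ = 5, m₂ = 11, gcd = 1, so CRT applies. M = m₁·m₂ = 55
Let M₁ = M/m₁ = 11, M₂ = M/m₂ = 5
Find y₁ ≡ M₁⁻¹ (mod m₁): 11⁻¹ ≡ 1 (mod 5)
Find y₂ ≡ M₂⁻¹ (mod m₂): 5⁻¹ ≡ 9 (mod 11)
x = a₁·M₁·y₁ + a₂·M₂·y₂ = 3·11·1 + 1·5·9 = 78
Reduce mod 55: x ≡ 23
Check: 23 mod 5 = 3 ✓, 23 mod 11 = 1 ✓

x ≡ 23 (mod 55)


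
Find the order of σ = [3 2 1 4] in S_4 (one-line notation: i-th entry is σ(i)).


Cycle decomposition: (1 3)
Cycle lengths: 2
Order = lcm(2) = 2

ord(σ) = 2


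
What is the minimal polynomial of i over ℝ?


i satisfies x² + 1 = 0, irreducible over ℝ

Minimal polynomial: x² + 1


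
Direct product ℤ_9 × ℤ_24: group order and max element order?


|ℤ_9 × ℤ_24| = 9 × 24 = 216
Max element order = lcm(9,24) = 72
Cyclic? No (gcd=3)

|ℤ_9×ℤ_24| = 216, max element order = 72


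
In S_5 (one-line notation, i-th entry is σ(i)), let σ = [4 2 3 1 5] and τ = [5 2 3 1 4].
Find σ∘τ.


σ∘τ: apply τ first, then σ
1 →τ 5 →σ 5
2 →τ 2 →σ 2
3 →τ 3 →σ 3
4 →τ 1 →σ 4
5 →τ 4 →σ 1

σ∘τ = [5 2 3 4 1]


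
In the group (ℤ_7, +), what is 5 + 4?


Operation: addition mod 7
5 + 4 = (a + b) mod 7 with a = 5, b = 4

5 + 4 = 2


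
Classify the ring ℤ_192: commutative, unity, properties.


ℤ_192 is a commutative ring with unity 1; 192 = 2×96 is composite, so 2·96 ≡ 0 gives zero divisors (not an integral domain)
Commutative: Yes
Integral domain: No
Has unity: Yes

ℤ_192: Commutative=Yes, Unity=Yes


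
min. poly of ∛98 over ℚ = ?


∛98 satisfies x³ - 98 = 0, irreducible over ℚ (no rational root; 98 is not a perfect cube)

Minimal polynomial: x³ - 98


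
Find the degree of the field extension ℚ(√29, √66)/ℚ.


[ℚ(√29,√66):ℚ] = [ℚ(√29,√66):ℚ(√29)]·[ℚ(√29):ℚ] = 2·2 = 4

[ℚ(√29, √66)/ℚ] = 4


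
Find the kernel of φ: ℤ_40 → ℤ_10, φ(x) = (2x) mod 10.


Kernel = preimage of identity
ker(φ) = {x ∈ ℤ_40 : 2x ≡ 0 (mod 10)}. Since 10 | 40, φ is well-defined. The kernel is the cyclic subgroup ⟨5⟩ of ℤ_40 (order 8), i.e. {0, 5, 10, 15, 20, 25, 30, 35}

ker(φ) = {0, 5, 10, 15, 20, 25, 30, 35}


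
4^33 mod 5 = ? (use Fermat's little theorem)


Fermat's little theorem: if p is prime and gcd(a,p)=1, then a^(p-1) ≡ 1 (mod p)
p = 5 is prime, gcd(4,5) = 1
Reduce exponent: 33 mod 4 = 1
So 4^33 ≡ 4^1 (mod 5)
4^1 mod 5 = 4

4^33 ≡ 4 (mod 5)


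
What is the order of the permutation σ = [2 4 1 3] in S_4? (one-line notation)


Cycle decomposition: (1 2 4 3)
Cycle lengths: 4
Order = lcm(4) = 4

ord(σ) = 4


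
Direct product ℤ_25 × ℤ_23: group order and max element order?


|ℤ_25 × ℤ_23| = 25 × 23 = 575
Max element order = lcm(25,23) = 575
Cyclic? Yes (gcd=1)

|ℤ_25×ℤ_23| = 575, max element order = 575


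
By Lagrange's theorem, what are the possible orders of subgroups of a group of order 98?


Lagrange's theorem: |H| divides |G|
|G| = 98
Divisors of 98: 1, 2, 7, 14, 49, 98

Possible subgroup orders: {1, 2, 7, 14, 49, 98}


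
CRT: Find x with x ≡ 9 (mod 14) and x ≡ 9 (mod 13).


m₁ = 14, m₂ = 13, gcd = 1, so CRT applies. M = m₁·m₂ = 182
Let M₁ = M/m₁ = 13, M₂ = M/m₂ = 14
Find y₁ ≡ M₁⁻¹ (mod m₁): 13⁻¹ ≡ 13 (mod 14)
Find y₂ ≡ M₂⁻¹ (mod m₂): 14⁻¹ ≡ 1 (mod 13)
x = a₁·M₁·y₁ + a₂·M₂·y₂ = 9·13·13 + 9·14·1 = 1647
Reduce mod 182: x ≡ 9
Check: 9 mod 14 = 9 ✓, 9 mod 13 = 9 ✓

x ≡ 9 (mod 182)


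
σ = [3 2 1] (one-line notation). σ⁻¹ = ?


To find σ⁻¹, swap domain and range:
σ(1) = 3 → σ⁻¹(3) = 1
σ(2) = 2 → σ⁻¹(2) = 2
σ(3) = 1 → σ⁻¹(1) = 3

σ⁻¹ = [3 2 1]


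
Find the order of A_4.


|A_n| = n!/2 (even permutations)
|A_4| = 4!/2 = 24/2 = 12

|A_4| = 12


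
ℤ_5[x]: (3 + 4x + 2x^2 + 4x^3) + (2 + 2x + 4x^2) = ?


Add coefficients mod 5:
x^0: 3 + 2 = 0 (mod 5)
x^1: 4 + 2 = 1 (mod 5)
x^2: 2 + 4 = 1 (mod 5)
x^3: 4 + 0 = 4 (mod 5)
Result: x + x^2 + 4x^3

f + g = x + x^2 + 4x^3


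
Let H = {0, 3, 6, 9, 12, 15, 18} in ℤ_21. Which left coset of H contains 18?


18 + H = {18 + h (mod 21) : h ∈ H}
18+0=18, 18+3=0, 18+6=3, 18+9=6, 18+12=9, 18+15=12, 18+18=15
18 + H = {0, 3, 6, 9, 12, 15, 18} = 0 + H

18 + H = {0, 3, 6, 9, 12, 15, 18}


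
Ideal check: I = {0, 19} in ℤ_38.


Check ideal conditions for I = {0, 19} in ℤ_38:
(1) I is an additive subgroup? Yes
(2) For r ∈ ℤ_38 and a ∈ I: r·a ∈ I? Yes

Yes, I is an ideal of ℤ_38


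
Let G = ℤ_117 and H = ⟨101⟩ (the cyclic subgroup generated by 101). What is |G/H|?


|⟨101⟩| = n / gcd(101, 117) = 117 / 1 = 117
H is normal (ℤ_117 is abelian).
|G/H| = |G| / |H| = 117 / 117 = 1

|G/H| = 1


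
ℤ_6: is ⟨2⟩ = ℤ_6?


g generates ℤ_n iff gcd(g, n) = 1
gcd(2, 6) = 2
Since gcd = 2 ≠ 1, ⟨2⟩ has order 3 < 6, so 2 is not a generator.

No, 2 does not generate ℤ_6


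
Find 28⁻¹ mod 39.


Use the extended Euclidean algorithm to write 1 = 28·s + 39·t; then s mod 39 is the inverse.
Euclidean algorithm:
  28 = 0·39 + 28
  39 = 1·28 + 11
  28 = 2·11 + 6
  11 = 1·6 + 5
  6 = 1·5 + 1
  5 = 5·1 + 0
gcd(28,39) = 1
Back-substitution gives: 28·(7) + 39·(-5) = 1
So 28⁻¹ ≡ 7 ≡ 7 (mod 39)
Check: 28 × 7 = 196 ≡ 1 (mod 39) ✓

28⁻¹ ≡ 7 (mod 39)


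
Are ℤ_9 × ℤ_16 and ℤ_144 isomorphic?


Comparing ℤ_9 × ℤ_16 and ℤ_144:
gcd(9,16) = 1, so ℤ_9 × ℤ_16 ≅ ℤ_144 (CRT)

Yes, ℤ_9 × ℤ_16 ≅ ℤ_144


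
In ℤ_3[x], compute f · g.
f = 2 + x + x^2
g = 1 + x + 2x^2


Expand and collect like terms; reduce coefficients mod 3:
x^0: 2·1 = 2 ≡ 2 (mod 3)
x^1: 2·1 + 1·1 = 3 ≡ 0 (mod 3)
x^2: 2·2 + 1·1 + 1·1 = 6 ≡ 0 (mod 3)
x^3: 1·2 + 1·1 = 3 ≡ 0 (mod 3)
x^4: 1·2 = 2 ≡ 2 (mod 3)
Result: 2 + 2x^4

f · g = 2 + 2x^4


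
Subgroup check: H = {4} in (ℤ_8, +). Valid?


Subgroup test for H = {4} in (ℤ_8, +):
(1) 0 ∈ H? No
(2) Closure: for all a,b ∈ H, (a+b) mod 8 ∈ H? No  [counterexample: 4 + 4 = 0 ∉ H]
(3) Inverses: for all a ∈ H, -a mod 8 ∈ H? Yes

No, H is not a subgroup of ℤ_8


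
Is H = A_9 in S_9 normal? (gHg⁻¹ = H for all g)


H = A_9 in S_9
A_9 has index 2 in S_9, and every subgroup of index 2 is normal

Yes, normal subgroup


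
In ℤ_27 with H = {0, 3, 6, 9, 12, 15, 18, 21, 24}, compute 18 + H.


18 + H = {18 + h (mod 27) : h ∈ H}
18+0=18, 18+3=21, 18+6=24, 18+9=0, 18+12=3, 18+15=6, 18+18=9, 18+21=12, 18+24=15
18 + H = {0, 3, 6, 9, 12, 15, 18, 21, 24} = 0 + H

18 + H = {0, 3, 6, 9, 12, 15, 18, 21, 24}


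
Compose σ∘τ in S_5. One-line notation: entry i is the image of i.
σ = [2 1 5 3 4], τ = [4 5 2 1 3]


σ∘τ: apply τ first, then σ
1 →τ 4 →σ 3
2 →τ 5 →σ 4
3 →τ 2 →σ 1
4 →τ 1 →σ 2
5 →τ 3 →σ 5

σ∘τ = [3 4 1 2 5]


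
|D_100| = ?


|D_n| = 2n (n rotations and n reflections)
|D_100| = 2×100 = 200

|D_100| = 200


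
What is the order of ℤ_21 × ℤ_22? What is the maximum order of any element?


|ℤ_21 × ℤ_22| = 21 × 22 = 462
Max element order = lcm(21,22) = 462
Cyclic? Yes (gcd=1)

|ℤ_21×ℤ_22| = 462, max element order = 462


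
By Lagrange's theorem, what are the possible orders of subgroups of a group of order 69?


Lagrange's theorem: |H| divides |G|
|G| = 69
Divisors of 69: 1, 3, 23, 69

Possible subgroup orders: {1, 3, 23, 69}


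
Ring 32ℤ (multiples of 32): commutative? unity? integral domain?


32ℤ is a commutative ring under +,× but has no multiplicative identity (1 ∉ 32ℤ); it has no zero divisors, but without unity it is not an integral domain
Commutative: Yes
Integral domain: No
Has unity: No

32ℤ (multiples of 32): Commutative=Yes, Unity=No


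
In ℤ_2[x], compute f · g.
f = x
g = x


Expand and collect like terms; reduce coefficients mod 2:
x^0: 0·0 = 0 ≡ 0 (mod 2)
x^1: 0·1 + 1·0 = 0 ≡ 0 (mod 2)
x^2: 1·1 = 1 ≡ 1 (mod 2)
Result: x^2

f · g = x^2


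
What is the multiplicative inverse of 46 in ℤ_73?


Use the extended Euclidean algorithm to write 1 = 46·s + 73·t; then s mod 73 is the inverse.
Euclidean algorithm:
  46 = 0·73 + 46
  73 = 1·46 + 27
  46 = 1·27 + 19
  27 = 1·19 + 8
  19 = 2·8 + 3
  8 = 2·3 + 2
  3 = 1·2 + 1
  2 = 2·1 + 0
gcd(46,73) = 1
Back-substitution gives: 46·(27) + 73·(-17) = 1
So 46⁻¹ ≡ 27 ≡ 27 (mod 73)
Check: 46 × 27 = 1242 ≡ 1 (mod 73) ✓

46⁻¹ ≡ 27 (mod 73)


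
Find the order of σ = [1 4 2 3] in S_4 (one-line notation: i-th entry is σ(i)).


Cycle decomposition: (2 4 3)
Cycle lengths: 3
Order = lcm(3) = 3

ord(σ) = 3


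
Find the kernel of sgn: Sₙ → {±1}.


Kernel = preimage of identity
ker(sgn) = even permutations = Aₙ

ker(sgn) = Aₙ


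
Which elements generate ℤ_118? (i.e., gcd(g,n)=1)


g generates ℤ_n iff gcd(g,n) = 1
Prime factors of 118: 2, 59
Generators are g ∈ {1,...,117} not divisible by any of these primes.
Generators: {1, 3, 5, 7, 9, 11, 13, 15, 17, 19, 21, 23, 25, 27, 29, 31, 33, 35, 37, 39, 41, 43, 45, 47, 49, 51, 53, 55, 57, 61, 63, 65, 67, 69, 71, 73, 75, 77, 79, 81, 83, 85, 87, 89, 91, 93, 95, 97, 99, 101, 103, 105, 107, 109, 111, 113, 115, 117}
Number of generators = φ(118) = 58

Generators of ℤ_118 = {1, 3, 5, 7, 9, 11, 13, 15, 17, 19, 21, 23, 25, 27, 29, 31, 33, 35, 37, 39, 41, 43, 45, 47, 49, 51, 53, 55, 57, 61, 63, 65, 67, 69, 71, 73, 75, 77, 79, 81, 83, 85, 87, 89, 91, 93, 95, 97, 99, 101, 103, 105, 107, 109, 111, 113, 115, 117}


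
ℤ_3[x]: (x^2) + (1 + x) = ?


Add coefficients mod 3:
x^0: 0 + 1 = 1 (mod 3)
x^1: 0 + 1 = 1 (mod 3)
x^2: 1 + 0 = 1 (mod 3)
Result: 1 + x + x^2

f + g = 1 + x + x^2


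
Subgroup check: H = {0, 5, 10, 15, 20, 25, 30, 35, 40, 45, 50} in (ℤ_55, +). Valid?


Subgroup test for H = {0, 5, 10, 15, 20, 25, 30, 35, 40, 45, 50} in (ℤ_55, +):
(1) 0 ∈ H? Yes
(2) Closure: for all a,b ∈ H, (a+b) mod 55 ∈ H? Yes
(3) Inverses: for all a ∈ H, -a mod 55 ∈ H? Yes

Yes, H is a subgroup of ℤ_55


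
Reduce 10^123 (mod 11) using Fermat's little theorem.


Fermat's little theorem: if p is prime and gcd(a,p)=1, then a^(p-1) ≡ 1 (mod p)
p = 11 is prime, gcd(10,11) = 1
Reduce exponent: 123 mod 10 = 3
So 10^123 ≡ 10^3 (mod 11)
10^3 mod 11 = 10

10^123 ≡ 10 (mod 11)


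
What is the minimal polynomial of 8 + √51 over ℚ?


Let α = 8 + √51. Then α - 8 = √51, so (α - 8)² = 51, giving α² - 16α + 13 = 0. Degree 2 and α ∉ ℚ, so this is the minimal polynomial.

Minimal polynomial: x² - 16x + 13


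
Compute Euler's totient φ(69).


Factor n: 69 = 3 × 23
φ(n) = n · ∏(1 - 1/p) over distinct primes p | n
φ(69) = 69 · (1 - 1/3) · (1 - 1/23) = 44

φ(69) = 44


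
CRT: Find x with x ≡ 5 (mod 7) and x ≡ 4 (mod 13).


m₁ = 7, m₂ = 13, gcd = 1, so CRT applies. M = m₁·m₂ = 91
Let M₁ = M/m₁ = 13, M₂ = M/m₂ = 7
Find y₁ ≡ M₁⁻¹ (mod m₁): 13⁻¹ ≡ 6 (mod 7)
Find y₂ ≡ M₂⁻¹ (mod m₂): 7⁻¹ ≡ 2 (mod 13)
x = a₁·M₁·y₁ + a₂·M₂·y₂ = 5·13·6 + 4·7·2 = 446
Reduce mod 91: x ≡ 82
Check: 82 mod 7 = 5 ✓, 82 mod 13 = 4 ✓

x ≡ 82 (mod 91)


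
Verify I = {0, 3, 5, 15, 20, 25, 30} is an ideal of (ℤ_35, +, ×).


Check ideal conditions for I = {0, 3, 5, 15, 20, 25, 30} in ℤ_35:
(1) I is an additive subgroup? No
(2) For r ∈ ℤ_35 and a ∈ I: r·a ∈ I? No  [counterexample: r=2, a=3, r·a mod 35 = 6 ∉ I]

No, I is not an ideal of ℤ_35


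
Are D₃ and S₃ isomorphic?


Comparing D₃ and S₃:
Both are the unique non-abelian group of order 6

Yes, D₃ ≅ S₃


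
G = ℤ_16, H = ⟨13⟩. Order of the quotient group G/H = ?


|⟨13⟩| = n / gcd(13, 16) = 16 / 1 = 16
H is normal (ℤ_16 is abelian).
|G/H| = |G| / |H| = 16 / 16 = 1

|G/H| = 1


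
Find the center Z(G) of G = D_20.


Z(G) = {g ∈ G | gx = xg for all x ∈ G}
For even n, Z(D_n) = {e, r^(n/2)}: the 180° rotation r^10 commutes with every reflection and rotation

Z(D_20) = {e, r^10}


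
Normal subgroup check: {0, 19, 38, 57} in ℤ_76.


H = {0, 19, 38, 57} in ℤ_76
ℤ_76 is abelian; every subgroup of an abelian group is normal

Yes, normal subgroup


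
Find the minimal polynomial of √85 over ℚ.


√85 satisfies x² - 85 = 0, irreducible over ℚ since 85 is squarefree

Minimal polynomial: x² - 85


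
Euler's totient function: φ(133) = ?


Factor n: 133 = 7 × 19
φ(n) = n · ∏(1 - 1/p) over distinct primes p | n
φ(133) = 133 · (1 - 1/7) · (1 - 1/19) = 108

φ(133) = 108


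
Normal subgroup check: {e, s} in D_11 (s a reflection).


H = {e, s} in D_11 (s a reflection)
r·s·r⁻¹ = sr⁻² ≠ s for n ≥ 3, so {e, s} is not closed under conjugation

No, not a normal subgroup


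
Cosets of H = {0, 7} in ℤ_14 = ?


H = {0, 7}, |H| = 2
Number of cosets = |G|/|H| = 14/2 = 7
0 + H = {0, 7}
1 + H = {1, 8}
2 + H = {2, 9}
3 + H = {3, 10}
4 + H = {4, 11}
5 + H = {5, 12}
6 + H = {6, 13}

Cosets: 0+H={0,7}; 1+H={1,8}; 2+H={2,9}; 3+H={3,10}; 4+H={4,11}; 5+H={5,12}; 6+H={6,13}


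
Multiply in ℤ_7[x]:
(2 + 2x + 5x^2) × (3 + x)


Expand and collect like terms; reduce coefficients mod 7:
x^0: 2·3 = 6 ≡ 6 (mod 7)
x^1: 2·1 + 2·3 = 8 ≡ 1 (mod 7)
x^2: 2·1 + 5·3 = 17 ≡ 3 (mod 7)
x^3: 5·1 = 5 ≡ 5 (mod 7)
Result: 6 + x + 3x^2 + 5x^3

f · g = 6 + x + 3x^2 + 5x^3


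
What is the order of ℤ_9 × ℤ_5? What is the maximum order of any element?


|ℤ_9 × ℤ_5| = 9 × 5 = 45
Max element order = lcm(9,5) = 45
Cyclic? Yes (gcd=1)

|ℤ_9×ℤ_5| = 45, max element order = 45


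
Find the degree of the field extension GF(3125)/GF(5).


GF(3125) = GF(5^5), so the extension degree is 5

[GF(3125)/GF(5)] = 5


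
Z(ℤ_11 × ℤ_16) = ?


Z(G) = {g ∈ G | gx = xg for all x ∈ G}
Direct product of abelian groups is abelian, so Z(G) = G

Z(ℤ_11 × ℤ_16) = ℤ_11 × ℤ_16


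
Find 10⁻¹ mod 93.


Use the extended Euclidean algorithm to write 1 = 10·s + 93·t; then s mod 93 is the inverse.
Euclidean algorithm:
  10 = 0·93 + 10
  93 = 9·10 + 3
  10 = 3·3 + 1
  3 = 3·1 + 0
gcd(10,93) = 1
Back-substitution gives: 10·(28) + 93·(-3) = 1
So 10⁻¹ ≡ 28 ≡ 28 (mod 93)
Check: 10 × 28 = 280 ≡ 1 (mod 93) ✓

10⁻¹ ≡ 28 (mod 93)


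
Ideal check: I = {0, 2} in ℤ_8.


Check ideal conditions for I = {0, 2} in ℤ_8:
(1) I is an additive subgroup? No
(2) For r ∈ ℤ_8 and a ∈ I: r·a ∈ I? No  [counterexample: r=2, a=2, r·a mod 8 = 4 ∉ I]

No, I is not an ideal of ℤ_8


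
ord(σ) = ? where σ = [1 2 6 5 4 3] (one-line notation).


Cycle decomposition: (3 6) (4 5)
Cycle lengths: 2, 2
Order = lcm(2, 2) = 2

ord(σ) = 2


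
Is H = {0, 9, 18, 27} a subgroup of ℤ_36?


Subgroup test for H = {0, 9, 18, 27} in (ℤ_36, +):
(1) 0 ∈ H? Yes
(2) Closure: for all a,b ∈ H, (a+b) mod 36 ∈ H? Yes
(3) Inverses: for all a ∈ H, -a mod 36 ∈ H? Yes

Yes, H is a subgroup of ℤ_36


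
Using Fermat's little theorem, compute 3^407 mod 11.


Fermat's little theorem: if p is prime and gcd(a,p)=1, then a^(p-1) ≡ 1 (mod p)
p = 11 is prime, gcd(3,11) = 1
Reduce exponent: 407 mod 10 = 7
So 3^407 ≡ 3^7 (mod 11)
3^7 mod 11 = 9

3^407 ≡ 9 (mod 11)


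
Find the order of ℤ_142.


ℤ_n has n elements.

|ℤ_142| = 142


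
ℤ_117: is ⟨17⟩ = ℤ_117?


g generates ℤ_n iff gcd(g, n) = 1
gcd(17, 117) = 1
Since gcd = 1, 17 is a generator.

Yes, 17 generates ℤ_117


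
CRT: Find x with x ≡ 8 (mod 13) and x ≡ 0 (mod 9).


m₁ = 13, m₂ = 9, gcd = 1, so CRT applies. M = m₁·m₂ = 117
Let M₁ = M/m₁ = 9, M₂ = M/m₂ = 13
Find y₁ ≡ M₁⁻¹ (mod m₁): 9⁻¹ ≡ 3 (mod 13)
Find y₂ ≡ M₂⁻¹ (mod m₂): 13⁻¹ ≡ 7 (mod 9)
x = a₁·M₁·y₁ + a₂·M₂·y₂ = 8·9·3 + 0·13·7 = 216
Reduce mod 117: x ≡ 99
Check: 99 mod 13 = 8 ✓, 99 mod 9 = 0 ✓

x ≡ 99 (mod 117)


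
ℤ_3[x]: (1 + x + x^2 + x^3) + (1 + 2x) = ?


Add coefficients mod 3:
x^0: 1 + 1 = 2 (mod 3)
x^1: 1 + 2 = 0 (mod 3)
x^2: 1 + 0 = 1 (mod 3)
x^3: 1 + 0 = 1 (mod 3)
Result: 2 + x^2 + x^3

f + g = 2 + x^2 + x^3


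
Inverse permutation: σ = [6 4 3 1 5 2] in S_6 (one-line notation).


To find σ⁻¹, swap domain and range:
σ(1) = 6 → σ⁻¹(6) = 1
σ(2) = 4 → σ⁻¹(4) = 2
σ(3) = 3 → σ⁻¹(3) = 3
σ(4) = 1 → σ⁻¹(1) = 4
σ(5) = 5 → σ⁻¹(5) = 5
σ(6) = 2 → σ⁻¹(2) = 6

σ⁻¹ = [4 6 3 2 5 1]


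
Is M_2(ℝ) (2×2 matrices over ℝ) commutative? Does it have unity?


Matrix multiplication is non-commutative for n ≥ 2; the identity matrix I is the unity; singular matrices give zero divisors, so not an integral domain
Commutative: No
Integral domain: No
Has unity: Yes

M_2(ℝ) (2×2 matrices over ℝ): Commutative=No, Unity=Yes


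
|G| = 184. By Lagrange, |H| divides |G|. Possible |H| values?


Lagrange's theorem: |H| divides |G|
|G| = 184
Divisors of 184: 1, 2, 4, 8, 23, 46, 92, 184

Possible subgroup orders: {1, 2, 4, 8, 23, 46, 92, 184}


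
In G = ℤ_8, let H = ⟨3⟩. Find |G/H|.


|⟨3⟩| = n / gcd(3, 8) = 8 / 1 = 8
H is normal (ℤ_8 is abelian).
|G/H| = |G| / |H| = 8 / 8 = 1

|G/H| = 1


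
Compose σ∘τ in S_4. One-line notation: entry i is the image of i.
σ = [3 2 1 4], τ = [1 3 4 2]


σ∘τ: apply τ first, then σ
1 →τ 1 →σ 3
2 →τ 3 →σ 1
3 →τ 4 →σ 4
4 →τ 2 →σ 2

σ∘τ = [3 1 4 2]


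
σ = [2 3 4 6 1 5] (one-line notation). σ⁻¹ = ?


To find σ⁻¹, swap domain and range:
σ(1) = 2 → σ⁻¹(2) = 1
σ(2) = 3 → σ⁻¹(3) = 2
σ(3) = 4 → σ⁻¹(4) = 3
σ(4) = 6 → σ⁻¹(6) = 4
σ(5) = 1 → σ⁻¹(1) = 5
σ(6) = 5 → σ⁻¹(5) = 6

σ⁻¹ = [5 1 2 3 6 4]


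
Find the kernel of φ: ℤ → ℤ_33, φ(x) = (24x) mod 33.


Kernel = preimage of identity
ker(φ) = {x ∈ ℤ : 24x ≡ 0 (mod 33)}. gcd(24,33) = 3, so 24x ≡ 0 (mod 33) ⟺ x ≡ 0 (mod 33/3 = 11). Hence ker(φ) = 11ℤ

ker(φ) = 11ℤ


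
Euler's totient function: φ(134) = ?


Factor n: 134 = 2 × 67
φ(n) = n · ∏(1 - 1/p) over distinct primes p | n
φ(134) = 134 · (1 - 1/2) · (1 - 1/67) = 66

φ(134) = 66


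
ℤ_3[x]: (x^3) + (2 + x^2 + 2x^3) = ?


Add coefficients mod 3:
x^0: 0 + 2 = 2 (mod 3)
x^1: 0 + 0 = 0 (mod 3)
x^2: 0 + 1 = 1 (mod 3)
x^3: 1 + 2 = 0 (mod 3)
Result: 2 + x^2

f + g = 2 + x^2


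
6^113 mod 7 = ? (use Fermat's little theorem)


Fermat's little theorem: if p is prime and gcd(a,p)=1, then a^(p-1) ≡ 1 (mod p)
p = 7 is prime, gcd(6,7) = 1
Reduce exponent: 113 mod 6 = 5
So 6^113 ≡ 6^5 (mod 7)
6^5 mod 7 = 6

6^113 ≡ 6 (mod 7)


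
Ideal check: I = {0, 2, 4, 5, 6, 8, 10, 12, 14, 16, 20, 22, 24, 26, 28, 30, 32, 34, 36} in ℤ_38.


Check ideal conditions for I = {0, 2, 4, 5, 6, 8, 10, 12, 14, 16, 20, 22, 24, 26, 28, 30, 32, 34, 36} in ℤ_38:
(1) I is an additive subgroup? No
(2) For r ∈ ℤ_38 and a ∈ I: r·a ∈ I? No  [counterexample: r=2, a=28, r·a mod 38 = 18 ∉ I]

No, I is not an ideal of ℤ_38


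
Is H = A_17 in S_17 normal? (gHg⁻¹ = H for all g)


H = A_17 in S_17
A_17 has index 2 in S_17, and every subgroup of index 2 is normal

Yes, normal subgroup


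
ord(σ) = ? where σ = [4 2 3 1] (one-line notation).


Cycle decomposition: (1 4)
Cycle lengths: 2
Order = lcm(2) = 2

ord(σ) = 2


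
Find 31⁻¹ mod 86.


Use the extended Euclidean algorithm to write 1 = 31·s + 86·t; then s mod 86 is the inverse.
Euclidean algorithm:
  31 = 0·86 + 31
  86 = 2·31 + 24
  31 = 1·24 + 7
  24 = 3·7 + 3
  7 = 2·3 + 1
  3 = 3·1 + 0
gcd(31,86) = 1
Back-substitution gives: 31·(25) + 86·(-9) = 1
So 31⁻¹ ≡ 25 ≡ 25 (mod 86)
Check: 31 × 25 = 775 ≡ 1 (mod 86) ✓

31⁻¹ ≡ 25 (mod 86)


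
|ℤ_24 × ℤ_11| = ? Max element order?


|ℤ_24 × ℤ_11| = 24 × 11 = 264
Max element order = lcm(24,11) = 264
Cyclic? Yes (gcd=1)

|ℤ_24×ℤ_11| = 264, max element order = 264


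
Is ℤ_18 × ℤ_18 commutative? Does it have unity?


Direct product ring; commutative with unity (1,1); but (1,0)·(0,1) = (0,0) gives zero divisors, so not an integral domain
Commutative: Yes
Integral domain: No
Has unity: Yes

ℤ_18 × ℤ_18: Commutative=Yes, Unity=Yes


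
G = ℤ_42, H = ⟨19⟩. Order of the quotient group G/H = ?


|⟨19⟩| = n / gcd(19, 42) = 42 / 1 = 42
H is normal (ℤ_42 is abelian).
|G/H| = |G| / |H| = 42 / 42 = 1

|G/H| = 1


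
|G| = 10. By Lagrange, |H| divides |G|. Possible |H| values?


Lagrange's theorem: |H| divides |G|
|G| = 10
Divisors of 10: 1, 2, 5, 10

Possible subgroup orders: {1, 2, 5, 10}


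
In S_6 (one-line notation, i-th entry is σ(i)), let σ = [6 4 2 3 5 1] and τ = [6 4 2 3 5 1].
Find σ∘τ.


σ∘τ: apply τ first, then σ
1 →τ 6 →σ 1
2 →τ 4 →σ 3
3 →τ 2 →σ 4
4 →τ 3 →σ 2
5 →τ 5 →σ 5
6 →τ 1 →σ 6

σ∘τ = [1 3 4 2 5 6]
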